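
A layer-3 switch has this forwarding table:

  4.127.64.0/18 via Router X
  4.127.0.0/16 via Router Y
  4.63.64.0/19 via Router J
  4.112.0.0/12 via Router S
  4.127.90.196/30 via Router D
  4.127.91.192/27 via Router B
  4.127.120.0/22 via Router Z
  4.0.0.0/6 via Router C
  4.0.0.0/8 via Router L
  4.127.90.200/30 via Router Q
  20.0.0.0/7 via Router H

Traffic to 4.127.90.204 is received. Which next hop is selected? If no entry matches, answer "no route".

Routes whose prefix contains 4.127.90.204:
  4.0.0.0/6 (4.0.0.0 - 7.255.255.255) -> Router C
  4.0.0.0/8 (4.0.0.0 - 4.255.255.255) -> Router L
  4.112.0.0/12 (4.112.0.0 - 4.127.255.255) -> Router S
  4.127.0.0/16 (4.127.0.0 - 4.127.255.255) -> Router Y
  4.127.64.0/18 (4.127.64.0 - 4.127.127.255) -> Router X
More-specific entries that do NOT match:
  4.127.90.196/30 (4.127.90.196 - 4.127.90.199) does not contain 4.127.90.204
  4.127.90.200/30 (4.127.90.200 - 4.127.90.203) does not contain 4.127.90.204
  4.127.91.192/27 (4.127.91.192 - 4.127.91.223) does not contain 4.127.90.204
  4.127.120.0/22 (4.127.120.0 - 4.127.123.255) does not contain 4.127.90.204
  4.63.64.0/19 (4.63.64.0 - 4.63.95.255) does not contain 4.127.90.204
Longest matching prefix is /18 -> next hop Router X.

Router X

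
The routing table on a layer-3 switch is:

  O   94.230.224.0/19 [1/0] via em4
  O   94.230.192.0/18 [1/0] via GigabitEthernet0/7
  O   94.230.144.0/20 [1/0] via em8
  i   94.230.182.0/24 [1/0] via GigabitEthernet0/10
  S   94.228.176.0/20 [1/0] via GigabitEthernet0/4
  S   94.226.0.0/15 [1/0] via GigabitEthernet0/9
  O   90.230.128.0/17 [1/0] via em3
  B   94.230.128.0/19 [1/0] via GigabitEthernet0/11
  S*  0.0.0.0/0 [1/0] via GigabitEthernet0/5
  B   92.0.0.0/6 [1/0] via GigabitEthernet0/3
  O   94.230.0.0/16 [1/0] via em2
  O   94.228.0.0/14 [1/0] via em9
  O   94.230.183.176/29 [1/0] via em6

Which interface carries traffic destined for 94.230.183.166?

Routes whose prefix contains 94.230.183.166:
  0.0.0.0/0 (default, matches everything) -> GigabitEthernet0/5
  92.0.0.0/6 (92.0.0.0 - 95.255.255.255) -> GigabitEthernet0/3
  94.228.0.0/14 (94.228.0.0 - 94.231.255.255) -> em9
  94.230.0.0/16 (94.230.0.0 - 94.230.255.255) -> em2
More-specific entries that do NOT match:
  94.230.183.176/29 (94.230.183.176 - 94.230.183.183) does not contain 94.230.183.166
  94.230.182.0/24 (94.230.182.0 - 94.230.182.255) does not contain 94.230.183.166
  94.230.144.0/20 (94.230.144.0 - 94.230.159.255) does not contain 94.230.183.166
  94.228.176.0/20 (94.228.176.0 - 94.228.191.255) does not contain 94.230.183.166
  94.230.224.0/19 (94.230.224.0 - 94.230.255.255) does not contain 94.230.183.166
  94.230.128.0/19 (94.230.128.0 - 94.230.159.255) does not contain 94.230.183.166
  94.230.192.0/18 (94.230.192.0 - 94.230.255.255) does not contain 94.230.183.166
  90.230.128.0/17 (90.230.128.0 - 90.230.255.255) does not contain 94.230.183.166
Longest matching prefix is /16 -> interface em2.

em2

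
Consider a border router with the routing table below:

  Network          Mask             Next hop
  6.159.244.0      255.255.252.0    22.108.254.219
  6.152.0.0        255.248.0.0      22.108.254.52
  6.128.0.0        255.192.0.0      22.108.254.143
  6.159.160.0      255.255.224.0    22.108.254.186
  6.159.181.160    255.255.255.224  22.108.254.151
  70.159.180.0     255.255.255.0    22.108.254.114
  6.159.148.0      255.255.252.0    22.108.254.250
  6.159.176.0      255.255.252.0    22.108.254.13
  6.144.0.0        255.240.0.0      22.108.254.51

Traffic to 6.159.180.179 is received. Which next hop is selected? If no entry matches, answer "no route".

Routes whose prefix contains 6.159.180.179:
  6.128.0.0/10 (6.128.0.0 - 6.191.255.255) -> 22.108.254.143
  6.144.0.0/12 (6.144.0.0 - 6.159.255.255) -> 22.108.254.51
  6.152.0.0/13 (6.152.0.0 - 6.159.255.255) -> 22.108.254.52
  6.159.160.0/19 (6.159.160.0 - 6.159.191.255) -> 22.108.254.186
More-specific entries that do NOT match:
  6.159.181.160/27 (6.159.181.160 - 6.159.181.191) does not contain 6.159.180.179
  70.159.180.0/24 (70.159.180.0 - 70.159.180.255) does not contain 6.159.180.179
  6.159.244.0/22 (6.159.244.0 - 6.159.247.255) does not contain 6.159.180.179
  6.159.148.0/22 (6.159.148.0 - 6.159.151.255) does not contain 6.159.180.179
  6.159.176.0/22 (6.159.176.0 - 6.159.179.255) does not contain 6.159.180.179
Longest matching prefix is /19 -> next hop 22.108.254.186.

22.108.254.186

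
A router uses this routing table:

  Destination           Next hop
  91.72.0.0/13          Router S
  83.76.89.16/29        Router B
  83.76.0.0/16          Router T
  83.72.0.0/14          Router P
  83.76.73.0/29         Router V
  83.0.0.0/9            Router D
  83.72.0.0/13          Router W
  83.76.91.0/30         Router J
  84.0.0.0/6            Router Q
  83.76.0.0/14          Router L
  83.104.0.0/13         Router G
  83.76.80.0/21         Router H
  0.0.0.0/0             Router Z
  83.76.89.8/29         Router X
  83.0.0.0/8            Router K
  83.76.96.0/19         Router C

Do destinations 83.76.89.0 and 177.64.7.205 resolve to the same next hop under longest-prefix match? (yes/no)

no

83.76.89.0: longest match 83.76.0.0/16 -> Router T
177.64.7.205: longest match 0.0.0.0/0 -> Router Z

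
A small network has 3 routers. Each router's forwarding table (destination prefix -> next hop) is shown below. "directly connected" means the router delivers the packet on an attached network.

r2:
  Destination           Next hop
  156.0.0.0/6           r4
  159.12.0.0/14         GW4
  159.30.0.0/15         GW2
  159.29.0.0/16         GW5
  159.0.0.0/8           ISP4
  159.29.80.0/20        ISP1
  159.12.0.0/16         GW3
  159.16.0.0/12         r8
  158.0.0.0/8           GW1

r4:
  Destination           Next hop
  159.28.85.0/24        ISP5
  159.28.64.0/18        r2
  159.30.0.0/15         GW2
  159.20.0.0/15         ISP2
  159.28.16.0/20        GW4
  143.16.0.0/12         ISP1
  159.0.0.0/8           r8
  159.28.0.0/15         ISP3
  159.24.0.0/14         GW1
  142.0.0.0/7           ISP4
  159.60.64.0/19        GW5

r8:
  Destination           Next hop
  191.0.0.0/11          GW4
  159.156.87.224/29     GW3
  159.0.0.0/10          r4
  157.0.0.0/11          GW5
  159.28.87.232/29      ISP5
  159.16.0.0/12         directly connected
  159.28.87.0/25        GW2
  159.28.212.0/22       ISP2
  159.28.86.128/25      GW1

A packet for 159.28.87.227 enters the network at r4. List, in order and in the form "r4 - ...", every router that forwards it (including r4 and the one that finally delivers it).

r4 - r2 - r8

At r4: longest match for 159.28.87.227 is 159.28.64.0/18 -> r2
At r2: longest match for 159.28.87.227 is 159.16.0.0/12 -> r8
At r8: longest match for 159.28.87.227 is 159.16.0.0/12 -> directly connected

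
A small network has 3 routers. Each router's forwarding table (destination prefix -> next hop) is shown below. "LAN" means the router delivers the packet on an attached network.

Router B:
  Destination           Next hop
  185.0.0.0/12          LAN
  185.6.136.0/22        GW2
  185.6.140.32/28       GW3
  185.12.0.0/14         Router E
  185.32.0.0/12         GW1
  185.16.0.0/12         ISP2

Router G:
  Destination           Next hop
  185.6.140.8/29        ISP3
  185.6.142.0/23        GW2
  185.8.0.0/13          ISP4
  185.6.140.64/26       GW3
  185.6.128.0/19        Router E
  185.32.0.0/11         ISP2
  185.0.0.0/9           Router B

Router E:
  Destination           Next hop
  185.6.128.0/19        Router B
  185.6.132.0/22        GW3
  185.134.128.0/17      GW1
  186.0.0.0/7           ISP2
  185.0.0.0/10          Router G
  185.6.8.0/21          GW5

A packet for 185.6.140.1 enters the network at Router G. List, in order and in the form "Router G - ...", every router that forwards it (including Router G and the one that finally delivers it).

At Router G: longest match for 185.6.140.1 is 185.6.128.0/19 -> Router E
At Router E: longest match for 185.6.140.1 is 185.6.128.0/19 -> Router B
At Router B: longest match for 185.6.140.1 is 185.0.0.0/12 -> LAN

Router G - Router E - Router B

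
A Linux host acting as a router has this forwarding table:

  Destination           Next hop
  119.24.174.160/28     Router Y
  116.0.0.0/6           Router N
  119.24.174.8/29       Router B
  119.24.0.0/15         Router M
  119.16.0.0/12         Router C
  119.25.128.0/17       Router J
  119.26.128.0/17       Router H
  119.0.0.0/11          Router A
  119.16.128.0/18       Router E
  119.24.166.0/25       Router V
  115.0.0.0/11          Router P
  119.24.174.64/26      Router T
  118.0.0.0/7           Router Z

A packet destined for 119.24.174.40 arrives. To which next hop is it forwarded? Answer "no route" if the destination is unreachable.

Router M

Routes whose prefix contains 119.24.174.40:
  116.0.0.0/6 (116.0.0.0 - 119.255.255.255) -> Router N
  118.0.0.0/7 (118.0.0.0 - 119.255.255.255) -> Router Z
  119.0.0.0/11 (119.0.0.0 - 119.31.255.255) -> Router A
  119.16.0.0/12 (119.16.0.0 - 119.31.255.255) -> Router C
  119.24.0.0/15 (119.24.0.0 - 119.25.255.255) -> Router M
More-specific entries that do NOT match:
  119.24.174.8/29 (119.24.174.8 - 119.24.174.15) does not contain 119.24.174.40
  119.24.174.160/28 (119.24.174.160 - 119.24.174.175) does not contain 119.24.174.40
  119.24.174.64/26 (119.24.174.64 - 119.24.174.127) does not contain 119.24.174.40
  119.24.166.0/25 (119.24.166.0 - 119.24.166.127) does not contain 119.24.174.40
  119.16.128.0/18 (119.16.128.0 - 119.16.191.255) does not contain 119.24.174.40
  119.25.128.0/17 (119.25.128.0 - 119.25.255.255) does not contain 119.24.174.40
  119.26.128.0/17 (119.26.128.0 - 119.26.255.255) does not contain 119.24.174.40
Longest matching prefix is /15 -> next hop Router M.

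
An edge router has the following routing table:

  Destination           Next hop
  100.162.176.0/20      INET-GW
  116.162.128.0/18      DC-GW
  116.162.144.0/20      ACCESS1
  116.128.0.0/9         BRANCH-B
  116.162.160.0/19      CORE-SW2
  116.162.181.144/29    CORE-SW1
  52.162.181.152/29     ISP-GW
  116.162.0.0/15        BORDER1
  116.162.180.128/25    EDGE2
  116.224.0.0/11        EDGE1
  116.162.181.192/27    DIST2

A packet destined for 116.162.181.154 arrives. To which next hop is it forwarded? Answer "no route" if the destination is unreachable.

CORE-SW2

Routes whose prefix contains 116.162.181.154:
  116.128.0.0/9 (116.128.0.0 - 116.255.255.255) -> BRANCH-B
  116.162.0.0/15 (116.162.0.0 - 116.163.255.255) -> BORDER1
  116.162.128.0/18 (116.162.128.0 - 116.162.191.255) -> DC-GW
  116.162.160.0/19 (116.162.160.0 - 116.162.191.255) -> CORE-SW2
More-specific entries that do NOT match:
  116.162.181.144/29 (116.162.181.144 - 116.162.181.151) does not contain 116.162.181.154
  52.162.181.152/29 (52.162.181.152 - 52.162.181.159) does not contain 116.162.181.154
  116.162.181.192/27 (116.162.181.192 - 116.162.181.223) does not contain 116.162.181.154
  116.162.180.128/25 (116.162.180.128 - 116.162.180.255) does not contain 116.162.181.154
  100.162.176.0/20 (100.162.176.0 - 100.162.191.255) does not contain 116.162.181.154
  116.162.144.0/20 (116.162.144.0 - 116.162.159.255) does not contain 116.162.181.154
Longest matching prefix is /19 -> next hop CORE-SW2.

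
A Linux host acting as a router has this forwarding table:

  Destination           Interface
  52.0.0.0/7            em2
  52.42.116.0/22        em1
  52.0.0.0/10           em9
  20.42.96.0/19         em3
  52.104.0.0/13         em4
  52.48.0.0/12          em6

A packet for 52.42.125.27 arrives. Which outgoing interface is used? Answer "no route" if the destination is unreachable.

Routes whose prefix contains 52.42.125.27:
  52.0.0.0/7 (52.0.0.0 - 53.255.255.255) -> em2
  52.0.0.0/10 (52.0.0.0 - 52.63.255.255) -> em9
More-specific entries that do NOT match:
  52.42.116.0/22 (52.42.116.0 - 52.42.119.255) does not contain 52.42.125.27
  20.42.96.0/19 (20.42.96.0 - 20.42.127.255) does not contain 52.42.125.27
  52.104.0.0/13 (52.104.0.0 - 52.111.255.255) does not contain 52.42.125.27
  52.48.0.0/12 (52.48.0.0 - 52.63.255.255) does not contain 52.42.125.27
Longest matching prefix is /10 -> interface em9.

em9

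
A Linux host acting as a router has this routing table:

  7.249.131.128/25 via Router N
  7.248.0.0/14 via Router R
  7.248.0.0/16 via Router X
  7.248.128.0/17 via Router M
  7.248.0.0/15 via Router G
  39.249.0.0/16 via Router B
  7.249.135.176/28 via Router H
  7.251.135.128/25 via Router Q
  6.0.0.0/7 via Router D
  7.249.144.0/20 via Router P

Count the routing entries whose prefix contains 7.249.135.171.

Prefixes containing 7.249.135.171:
  6.0.0.0/7 (6.0.0.0 - 7.255.255.255)
  7.248.0.0/14 (7.248.0.0 - 7.251.255.255)
  7.248.0.0/15 (7.248.0.0 - 7.249.255.255)
Total matching entries: 3.

3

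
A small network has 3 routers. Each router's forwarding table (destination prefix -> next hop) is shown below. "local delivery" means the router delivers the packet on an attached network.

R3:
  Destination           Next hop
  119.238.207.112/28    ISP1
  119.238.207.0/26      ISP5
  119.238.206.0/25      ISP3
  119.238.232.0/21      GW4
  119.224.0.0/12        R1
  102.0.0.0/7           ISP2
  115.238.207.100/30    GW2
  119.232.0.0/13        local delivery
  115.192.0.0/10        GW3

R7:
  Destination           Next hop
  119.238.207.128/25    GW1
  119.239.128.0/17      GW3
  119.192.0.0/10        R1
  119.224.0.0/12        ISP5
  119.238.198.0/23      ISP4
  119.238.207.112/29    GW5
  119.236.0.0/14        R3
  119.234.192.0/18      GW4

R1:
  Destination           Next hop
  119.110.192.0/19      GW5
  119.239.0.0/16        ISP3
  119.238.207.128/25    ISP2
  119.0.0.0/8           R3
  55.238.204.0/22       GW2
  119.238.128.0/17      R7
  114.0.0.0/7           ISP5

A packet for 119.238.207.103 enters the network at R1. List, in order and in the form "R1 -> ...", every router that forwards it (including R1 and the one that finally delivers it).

At R1: longest match for 119.238.207.103 is 119.238.128.0/17 -> R7
At R7: longest match for 119.238.207.103 is 119.236.0.0/14 -> R3
At R3: longest match for 119.238.207.103 is 119.232.0.0/13 -> local delivery

R1 -> R7 -> R3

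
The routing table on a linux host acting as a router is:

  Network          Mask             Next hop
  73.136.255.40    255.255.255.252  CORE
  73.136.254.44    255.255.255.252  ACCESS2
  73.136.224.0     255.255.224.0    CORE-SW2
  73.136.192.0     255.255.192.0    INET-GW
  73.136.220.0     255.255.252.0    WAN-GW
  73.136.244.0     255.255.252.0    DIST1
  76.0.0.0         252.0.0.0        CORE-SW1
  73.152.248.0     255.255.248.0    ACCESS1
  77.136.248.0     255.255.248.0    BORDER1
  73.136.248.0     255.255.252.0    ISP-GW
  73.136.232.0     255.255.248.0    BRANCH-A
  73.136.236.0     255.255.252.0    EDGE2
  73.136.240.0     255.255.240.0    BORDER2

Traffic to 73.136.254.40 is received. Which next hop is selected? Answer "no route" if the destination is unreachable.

Routes whose prefix contains 73.136.254.40:
  73.136.192.0/18 (73.136.192.0 - 73.136.255.255) -> INET-GW
  73.136.224.0/19 (73.136.224.0 - 73.136.255.255) -> CORE-SW2
  73.136.240.0/20 (73.136.240.0 - 73.136.255.255) -> BORDER2
More-specific entries that do NOT match:
  73.136.255.40/30 (73.136.255.40 - 73.136.255.43) does not contain 73.136.254.40
  73.136.254.44/30 (73.136.254.44 - 73.136.254.47) does not contain 73.136.254.40
  73.136.220.0/22 (73.136.220.0 - 73.136.223.255) does not contain 73.136.254.40
  73.136.244.0/22 (73.136.244.0 - 73.136.247.255) does not contain 73.136.254.40
  73.136.248.0/22 (73.136.248.0 - 73.136.251.255) does not contain 73.136.254.40
  73.136.236.0/22 (73.136.236.0 - 73.136.239.255) does not contain 73.136.254.40
  73.152.248.0/21 (73.152.248.0 - 73.152.255.255) does not contain 73.136.254.40
  77.136.248.0/21 (77.136.248.0 - 77.136.255.255) does not contain 73.136.254.40
  73.136.232.0/21 (73.136.232.0 - 73.136.239.255) does not contain 73.136.254.40
Longest matching prefix is /20 -> next hop BORDER2.

BORDER2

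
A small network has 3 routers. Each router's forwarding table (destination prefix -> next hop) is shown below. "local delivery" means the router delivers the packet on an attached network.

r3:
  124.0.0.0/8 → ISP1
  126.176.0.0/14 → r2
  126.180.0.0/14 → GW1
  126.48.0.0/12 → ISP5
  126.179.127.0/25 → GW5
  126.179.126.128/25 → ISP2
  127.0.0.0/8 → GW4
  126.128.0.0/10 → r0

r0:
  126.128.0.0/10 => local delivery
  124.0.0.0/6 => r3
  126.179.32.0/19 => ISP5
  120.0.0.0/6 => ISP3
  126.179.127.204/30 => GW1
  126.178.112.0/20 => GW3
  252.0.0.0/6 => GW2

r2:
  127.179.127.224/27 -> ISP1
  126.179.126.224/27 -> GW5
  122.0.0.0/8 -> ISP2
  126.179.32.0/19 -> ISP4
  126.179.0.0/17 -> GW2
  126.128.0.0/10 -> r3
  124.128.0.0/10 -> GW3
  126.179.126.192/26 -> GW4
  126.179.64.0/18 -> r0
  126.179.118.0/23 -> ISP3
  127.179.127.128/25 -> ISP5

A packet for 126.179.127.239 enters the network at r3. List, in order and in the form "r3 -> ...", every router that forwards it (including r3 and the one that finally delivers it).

At r3: longest match for 126.179.127.239 is 126.176.0.0/14 -> r2
At r2: longest match for 126.179.127.239 is 126.179.64.0/18 -> r0
At r0: longest match for 126.179.127.239 is 126.128.0.0/10 -> local delivery

r3 -> r2 -> r0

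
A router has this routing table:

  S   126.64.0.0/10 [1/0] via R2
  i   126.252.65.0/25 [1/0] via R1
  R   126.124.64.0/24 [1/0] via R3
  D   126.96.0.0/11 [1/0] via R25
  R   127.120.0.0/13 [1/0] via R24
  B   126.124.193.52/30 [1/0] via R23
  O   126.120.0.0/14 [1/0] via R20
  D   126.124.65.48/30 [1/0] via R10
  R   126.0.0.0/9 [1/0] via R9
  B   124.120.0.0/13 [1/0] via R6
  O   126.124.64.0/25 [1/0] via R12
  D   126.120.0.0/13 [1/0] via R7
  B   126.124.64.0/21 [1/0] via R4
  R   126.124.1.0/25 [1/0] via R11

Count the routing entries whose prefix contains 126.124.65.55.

Prefixes containing 126.124.65.55:
  126.0.0.0/9 (126.0.0.0 - 126.127.255.255)
  126.64.0.0/10 (126.64.0.0 - 126.127.255.255)
  126.96.0.0/11 (126.96.0.0 - 126.127.255.255)
  126.120.0.0/13 (126.120.0.0 - 126.127.255.255)
  126.124.64.0/21 (126.124.64.0 - 126.124.71.255)
Total matching entries: 5.

5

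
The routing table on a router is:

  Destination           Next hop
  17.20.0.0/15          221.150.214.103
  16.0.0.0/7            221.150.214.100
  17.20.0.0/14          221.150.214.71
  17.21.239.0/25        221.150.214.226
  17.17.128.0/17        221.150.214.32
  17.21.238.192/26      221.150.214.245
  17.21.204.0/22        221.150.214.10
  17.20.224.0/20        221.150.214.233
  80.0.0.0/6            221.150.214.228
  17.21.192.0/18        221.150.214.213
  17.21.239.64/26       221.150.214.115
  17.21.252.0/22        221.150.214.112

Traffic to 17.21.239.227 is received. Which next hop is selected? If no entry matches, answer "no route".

221.150.214.213

Routes whose prefix contains 17.21.239.227:
  16.0.0.0/7 (16.0.0.0 - 17.255.255.255) -> 221.150.214.100
  17.20.0.0/14 (17.20.0.0 - 17.23.255.255) -> 221.150.214.71
  17.20.0.0/15 (17.20.0.0 - 17.21.255.255) -> 221.150.214.103
  17.21.192.0/18 (17.21.192.0 - 17.21.255.255) -> 221.150.214.213
More-specific entries that do NOT match:
  17.21.238.192/26 (17.21.238.192 - 17.21.238.255) does not contain 17.21.239.227
  17.21.239.64/26 (17.21.239.64 - 17.21.239.127) does not contain 17.21.239.227
  17.21.239.0/25 (17.21.239.0 - 17.21.239.127) does not contain 17.21.239.227
  17.21.204.0/22 (17.21.204.0 - 17.21.207.255) does not contain 17.21.239.227
  17.21.252.0/22 (17.21.252.0 - 17.21.255.255) does not contain 17.21.239.227
  17.20.224.0/20 (17.20.224.0 - 17.20.239.255) does not contain 17.21.239.227
Longest matching prefix is /18 -> next hop 221.150.214.213.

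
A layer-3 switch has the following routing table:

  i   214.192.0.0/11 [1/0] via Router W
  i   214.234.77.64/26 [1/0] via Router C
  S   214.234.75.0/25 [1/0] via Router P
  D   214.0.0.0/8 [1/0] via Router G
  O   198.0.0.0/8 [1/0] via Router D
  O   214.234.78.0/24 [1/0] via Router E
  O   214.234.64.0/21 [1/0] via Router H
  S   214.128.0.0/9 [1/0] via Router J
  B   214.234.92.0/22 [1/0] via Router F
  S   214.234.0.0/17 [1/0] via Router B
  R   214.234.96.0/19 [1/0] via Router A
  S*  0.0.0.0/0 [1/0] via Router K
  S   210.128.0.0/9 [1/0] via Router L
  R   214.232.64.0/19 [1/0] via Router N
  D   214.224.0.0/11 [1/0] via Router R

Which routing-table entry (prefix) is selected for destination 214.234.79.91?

214.234.0.0/17

Entries matching 214.234.79.91:
  0.0.0.0/0 (default, matches everything)
  214.0.0.0/8 (214.0.0.0 - 214.255.255.255)
  214.128.0.0/9 (214.128.0.0 - 214.255.255.255)
  214.224.0.0/11 (214.224.0.0 - 214.255.255.255)
  214.234.0.0/17 (214.234.0.0 - 214.234.127.255)
Most specific is 214.234.0.0/17.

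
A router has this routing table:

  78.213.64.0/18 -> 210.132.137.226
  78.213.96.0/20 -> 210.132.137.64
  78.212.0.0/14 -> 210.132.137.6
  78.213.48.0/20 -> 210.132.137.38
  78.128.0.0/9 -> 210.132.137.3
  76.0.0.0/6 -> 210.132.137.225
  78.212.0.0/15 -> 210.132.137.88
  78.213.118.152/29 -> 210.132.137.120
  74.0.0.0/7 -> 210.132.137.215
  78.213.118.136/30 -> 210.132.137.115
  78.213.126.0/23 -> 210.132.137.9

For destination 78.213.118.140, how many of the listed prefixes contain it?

5

Prefixes containing 78.213.118.140:
  76.0.0.0/6 (76.0.0.0 - 79.255.255.255)
  78.128.0.0/9 (78.128.0.0 - 78.255.255.255)
  78.212.0.0/14 (78.212.0.0 - 78.215.255.255)
  78.212.0.0/15 (78.212.0.0 - 78.213.255.255)
  78.213.64.0/18 (78.213.64.0 - 78.213.127.255)
Total matching entries: 5.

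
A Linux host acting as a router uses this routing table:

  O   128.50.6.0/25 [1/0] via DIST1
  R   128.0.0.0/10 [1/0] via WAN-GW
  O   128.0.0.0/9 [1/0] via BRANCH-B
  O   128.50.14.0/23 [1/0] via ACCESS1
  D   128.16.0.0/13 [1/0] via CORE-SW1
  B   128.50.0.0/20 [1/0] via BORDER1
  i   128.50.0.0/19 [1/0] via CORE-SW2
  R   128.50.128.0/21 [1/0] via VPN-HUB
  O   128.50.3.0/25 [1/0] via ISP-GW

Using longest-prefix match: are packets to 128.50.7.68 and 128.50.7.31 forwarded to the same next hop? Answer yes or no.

yes

128.50.7.68: longest match 128.50.0.0/20 -> BORDER1
128.50.7.31: longest match 128.50.0.0/20 -> BORDER1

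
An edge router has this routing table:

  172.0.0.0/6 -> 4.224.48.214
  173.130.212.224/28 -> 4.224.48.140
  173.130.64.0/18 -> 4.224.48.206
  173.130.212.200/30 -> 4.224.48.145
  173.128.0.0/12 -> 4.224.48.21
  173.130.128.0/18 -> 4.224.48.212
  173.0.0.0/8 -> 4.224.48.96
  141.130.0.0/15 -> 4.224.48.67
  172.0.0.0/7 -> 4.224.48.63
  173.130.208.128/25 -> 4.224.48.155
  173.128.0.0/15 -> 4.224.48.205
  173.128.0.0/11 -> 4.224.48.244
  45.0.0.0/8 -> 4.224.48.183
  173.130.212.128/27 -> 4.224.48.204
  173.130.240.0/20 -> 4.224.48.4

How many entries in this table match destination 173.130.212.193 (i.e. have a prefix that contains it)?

5

Prefixes containing 173.130.212.193:
  172.0.0.0/6 (172.0.0.0 - 175.255.255.255)
  172.0.0.0/7 (172.0.0.0 - 173.255.255.255)
  173.0.0.0/8 (173.0.0.0 - 173.255.255.255)
  173.128.0.0/11 (173.128.0.0 - 173.159.255.255)
  173.128.0.0/12 (173.128.0.0 - 173.143.255.255)
Total matching entries: 5.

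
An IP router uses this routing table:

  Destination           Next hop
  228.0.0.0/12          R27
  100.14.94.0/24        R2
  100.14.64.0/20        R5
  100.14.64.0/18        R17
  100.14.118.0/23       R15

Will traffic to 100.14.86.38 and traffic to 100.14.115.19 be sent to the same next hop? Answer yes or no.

100.14.86.38: longest match 100.14.64.0/18 -> R17
100.14.115.19: longest match 100.14.64.0/18 -> R17

yes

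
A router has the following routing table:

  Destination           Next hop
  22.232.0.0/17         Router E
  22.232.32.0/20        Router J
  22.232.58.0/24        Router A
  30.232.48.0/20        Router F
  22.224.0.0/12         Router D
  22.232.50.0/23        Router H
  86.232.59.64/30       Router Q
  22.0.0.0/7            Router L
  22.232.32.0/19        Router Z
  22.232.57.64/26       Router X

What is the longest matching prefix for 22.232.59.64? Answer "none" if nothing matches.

22.232.32.0/19

Entries matching 22.232.59.64:
  22.0.0.0/7 (22.0.0.0 - 23.255.255.255)
  22.224.0.0/12 (22.224.0.0 - 22.239.255.255)
  22.232.0.0/17 (22.232.0.0 - 22.232.127.255)
  22.232.32.0/19 (22.232.32.0 - 22.232.63.255)
Most specific is 22.232.32.0/19.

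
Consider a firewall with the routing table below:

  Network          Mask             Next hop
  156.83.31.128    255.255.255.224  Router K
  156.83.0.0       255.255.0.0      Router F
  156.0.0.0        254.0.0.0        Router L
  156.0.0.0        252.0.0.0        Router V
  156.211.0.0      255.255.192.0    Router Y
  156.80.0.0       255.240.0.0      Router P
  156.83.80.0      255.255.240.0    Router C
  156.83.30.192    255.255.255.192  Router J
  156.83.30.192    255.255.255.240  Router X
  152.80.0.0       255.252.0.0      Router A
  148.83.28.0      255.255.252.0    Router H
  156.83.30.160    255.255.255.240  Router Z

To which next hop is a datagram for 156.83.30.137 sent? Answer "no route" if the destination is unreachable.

Router F

Routes whose prefix contains 156.83.30.137:
  156.0.0.0/6 (156.0.0.0 - 159.255.255.255) -> Router V
  156.0.0.0/7 (156.0.0.0 - 157.255.255.255) -> Router L
  156.80.0.0/12 (156.80.0.0 - 156.95.255.255) -> Router P
  156.83.0.0/16 (156.83.0.0 - 156.83.255.255) -> Router F
More-specific entries that do NOT match:
  156.83.30.192/28 (156.83.30.192 - 156.83.30.207) does not contain 156.83.30.137
  156.83.30.160/28 (156.83.30.160 - 156.83.30.175) does not contain 156.83.30.137
  156.83.31.128/27 (156.83.31.128 - 156.83.31.159) does not contain 156.83.30.137
  156.83.30.192/26 (156.83.30.192 - 156.83.30.255) does not contain 156.83.30.137
  148.83.28.0/22 (148.83.28.0 - 148.83.31.255) does not contain 156.83.30.137
  156.83.80.0/20 (156.83.80.0 - 156.83.95.255) does not contain 156.83.30.137
  156.211.0.0/18 (156.211.0.0 - 156.211.63.255) does not contain 156.83.30.137
Longest matching prefix is /16 -> next hop Router F.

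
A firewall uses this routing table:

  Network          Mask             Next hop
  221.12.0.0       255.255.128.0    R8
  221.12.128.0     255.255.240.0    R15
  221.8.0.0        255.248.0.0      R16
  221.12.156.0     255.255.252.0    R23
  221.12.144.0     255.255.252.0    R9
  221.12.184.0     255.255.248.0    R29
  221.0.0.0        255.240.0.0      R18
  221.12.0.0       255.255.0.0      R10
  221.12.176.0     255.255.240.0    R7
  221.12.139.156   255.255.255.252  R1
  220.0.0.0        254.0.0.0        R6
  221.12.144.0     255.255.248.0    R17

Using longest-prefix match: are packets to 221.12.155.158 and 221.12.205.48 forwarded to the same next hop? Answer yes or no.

221.12.155.158: longest match 221.12.0.0/16 -> R10
221.12.205.48: longest match 221.12.0.0/16 -> R10

yes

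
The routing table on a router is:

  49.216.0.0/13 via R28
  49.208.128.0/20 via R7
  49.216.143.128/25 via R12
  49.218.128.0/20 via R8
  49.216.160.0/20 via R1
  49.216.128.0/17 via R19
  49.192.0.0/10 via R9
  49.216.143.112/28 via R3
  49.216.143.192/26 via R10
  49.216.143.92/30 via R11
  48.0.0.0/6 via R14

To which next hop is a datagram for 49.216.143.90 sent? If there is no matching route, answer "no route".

Routes whose prefix contains 49.216.143.90:
  48.0.0.0/6 (48.0.0.0 - 51.255.255.255) -> R14
  49.192.0.0/10 (49.192.0.0 - 49.255.255.255) -> R9
  49.216.0.0/13 (49.216.0.0 - 49.223.255.255) -> R28
  49.216.128.0/17 (49.216.128.0 - 49.216.255.255) -> R19
More-specific entries that do NOT match:
  49.216.143.92/30 (49.216.143.92 - 49.216.143.95) does not contain 49.216.143.90
  49.216.143.112/28 (49.216.143.112 - 49.216.143.127) does not contain 49.216.143.90
  49.216.143.192/26 (49.216.143.192 - 49.216.143.255) does not contain 49.216.143.90
  49.216.143.128/25 (49.216.143.128 - 49.216.143.255) does not contain 49.216.143.90
  49.208.128.0/20 (49.208.128.0 - 49.208.143.255) does not contain 49.216.143.90
  49.218.128.0/20 (49.218.128.0 - 49.218.143.255) does not contain 49.216.143.90
  49.216.160.0/20 (49.216.160.0 - 49.216.175.255) does not contain 49.216.143.90
Longest matching prefix is /17 -> next hop R19.

R19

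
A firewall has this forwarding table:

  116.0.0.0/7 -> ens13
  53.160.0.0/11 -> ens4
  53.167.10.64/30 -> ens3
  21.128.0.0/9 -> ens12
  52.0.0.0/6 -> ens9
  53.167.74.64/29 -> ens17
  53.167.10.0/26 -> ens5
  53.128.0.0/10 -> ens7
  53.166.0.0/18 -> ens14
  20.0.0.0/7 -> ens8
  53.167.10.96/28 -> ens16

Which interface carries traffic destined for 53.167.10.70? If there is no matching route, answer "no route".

ens4

Routes whose prefix contains 53.167.10.70:
  52.0.0.0/6 (52.0.0.0 - 55.255.255.255) -> ens9
  53.128.0.0/10 (53.128.0.0 - 53.191.255.255) -> ens7
  53.160.0.0/11 (53.160.0.0 - 53.191.255.255) -> ens4
More-specific entries that do NOT match:
  53.167.10.64/30 (53.167.10.64 - 53.167.10.67) does not contain 53.167.10.70
  53.167.74.64/29 (53.167.74.64 - 53.167.74.71) does not contain 53.167.10.70
  53.167.10.96/28 (53.167.10.96 - 53.167.10.111) does not contain 53.167.10.70
  53.167.10.0/26 (53.167.10.0 - 53.167.10.63) does not contain 53.167.10.70
  53.166.0.0/18 (53.166.0.0 - 53.166.63.255) does not contain 53.167.10.70
Longest matching prefix is /11 -> interface ens4.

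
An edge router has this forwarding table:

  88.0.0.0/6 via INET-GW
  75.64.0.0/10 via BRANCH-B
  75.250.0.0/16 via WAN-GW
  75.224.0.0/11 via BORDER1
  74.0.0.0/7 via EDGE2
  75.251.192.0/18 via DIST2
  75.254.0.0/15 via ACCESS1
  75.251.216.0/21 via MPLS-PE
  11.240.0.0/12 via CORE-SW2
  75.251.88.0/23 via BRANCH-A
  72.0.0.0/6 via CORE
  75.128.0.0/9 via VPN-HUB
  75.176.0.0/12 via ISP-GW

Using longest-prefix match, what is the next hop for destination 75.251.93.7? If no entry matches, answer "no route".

BORDER1

Routes whose prefix contains 75.251.93.7:
  72.0.0.0/6 (72.0.0.0 - 75.255.255.255) -> CORE
  74.0.0.0/7 (74.0.0.0 - 75.255.255.255) -> EDGE2
  75.128.0.0/9 (75.128.0.0 - 75.255.255.255) -> VPN-HUB
  75.224.0.0/11 (75.224.0.0 - 75.255.255.255) -> BORDER1
More-specific entries that do NOT match:
  75.251.88.0/23 (75.251.88.0 - 75.251.89.255) does not contain 75.251.93.7
  75.251.216.0/21 (75.251.216.0 - 75.251.223.255) does not contain 75.251.93.7
  75.251.192.0/18 (75.251.192.0 - 75.251.255.255) does not contain 75.251.93.7
  75.250.0.0/16 (75.250.0.0 - 75.250.255.255) does not contain 75.251.93.7
  75.254.0.0/15 (75.254.0.0 - 75.255.255.255) does not contain 75.251.93.7
  11.240.0.0/12 (11.240.0.0 - 11.255.255.255) does not contain 75.251.93.7
  75.176.0.0/12 (75.176.0.0 - 75.191.255.255) does not contain 75.251.93.7
Longest matching prefix is /11 -> next hop BORDER1.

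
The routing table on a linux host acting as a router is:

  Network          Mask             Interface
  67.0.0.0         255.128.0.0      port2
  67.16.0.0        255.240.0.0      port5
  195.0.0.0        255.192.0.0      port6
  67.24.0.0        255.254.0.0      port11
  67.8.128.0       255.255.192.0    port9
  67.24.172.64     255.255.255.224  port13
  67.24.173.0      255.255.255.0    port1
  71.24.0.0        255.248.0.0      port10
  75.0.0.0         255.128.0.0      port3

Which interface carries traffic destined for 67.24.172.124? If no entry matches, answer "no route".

port11

Routes whose prefix contains 67.24.172.124:
  67.0.0.0/9 (67.0.0.0 - 67.127.255.255) -> port2
  67.16.0.0/12 (67.16.0.0 - 67.31.255.255) -> port5
  67.24.0.0/15 (67.24.0.0 - 67.25.255.255) -> port11
More-specific entries that do NOT match:
  67.24.172.64/27 (67.24.172.64 - 67.24.172.95) does not contain 67.24.172.124
  67.24.173.0/24 (67.24.173.0 - 67.24.173.255) does not contain 67.24.172.124
  67.8.128.0/18 (67.8.128.0 - 67.8.191.255) does not contain 67.24.172.124
Longest matching prefix is /15 -> interface port11.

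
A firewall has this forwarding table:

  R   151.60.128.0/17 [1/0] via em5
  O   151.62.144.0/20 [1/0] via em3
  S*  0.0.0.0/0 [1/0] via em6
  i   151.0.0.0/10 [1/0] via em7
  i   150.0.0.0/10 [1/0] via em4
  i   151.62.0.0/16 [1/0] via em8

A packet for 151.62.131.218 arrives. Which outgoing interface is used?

em8

Routes whose prefix contains 151.62.131.218:
  0.0.0.0/0 (default, matches everything) -> em6
  151.0.0.0/10 (151.0.0.0 - 151.63.255.255) -> em7
  151.62.0.0/16 (151.62.0.0 - 151.62.255.255) -> em8
More-specific entries that do NOT match:
  151.62.144.0/20 (151.62.144.0 - 151.62.159.255) does not contain 151.62.131.218
  151.60.128.0/17 (151.60.128.0 - 151.60.255.255) does not contain 151.62.131.218
Longest matching prefix is /16 -> interface em8.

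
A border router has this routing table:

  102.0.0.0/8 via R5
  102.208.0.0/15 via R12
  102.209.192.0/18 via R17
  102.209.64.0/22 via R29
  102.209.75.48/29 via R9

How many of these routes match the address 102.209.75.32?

2

Prefixes containing 102.209.75.32:
  102.0.0.0/8 (102.0.0.0 - 102.255.255.255)
  102.208.0.0/15 (102.208.0.0 - 102.209.255.255)
Total matching entries: 2.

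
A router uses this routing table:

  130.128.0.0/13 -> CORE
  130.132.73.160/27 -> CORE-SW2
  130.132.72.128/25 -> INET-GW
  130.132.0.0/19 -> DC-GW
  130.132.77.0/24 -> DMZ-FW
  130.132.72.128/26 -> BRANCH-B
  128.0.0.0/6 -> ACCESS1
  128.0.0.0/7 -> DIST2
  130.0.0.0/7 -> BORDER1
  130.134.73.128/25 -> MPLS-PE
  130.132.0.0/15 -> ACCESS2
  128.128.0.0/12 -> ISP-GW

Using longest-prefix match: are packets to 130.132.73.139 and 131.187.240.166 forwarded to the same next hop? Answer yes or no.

130.132.73.139: longest match 130.132.0.0/15 -> ACCESS2
131.187.240.166: longest match 130.0.0.0/7 -> BORDER1

no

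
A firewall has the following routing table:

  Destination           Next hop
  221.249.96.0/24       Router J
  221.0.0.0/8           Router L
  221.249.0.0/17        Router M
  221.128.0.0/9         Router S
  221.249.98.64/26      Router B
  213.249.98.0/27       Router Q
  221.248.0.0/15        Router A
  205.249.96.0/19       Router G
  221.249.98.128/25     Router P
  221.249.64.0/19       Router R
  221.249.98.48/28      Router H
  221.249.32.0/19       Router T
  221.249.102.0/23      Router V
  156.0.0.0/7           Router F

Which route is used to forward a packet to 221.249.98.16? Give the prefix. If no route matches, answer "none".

221.249.0.0/17

Entries matching 221.249.98.16:
  221.0.0.0/8 (221.0.0.0 - 221.255.255.255)
  221.128.0.0/9 (221.128.0.0 - 221.255.255.255)
  221.248.0.0/15 (221.248.0.0 - 221.249.255.255)
  221.249.0.0/17 (221.249.0.0 - 221.249.127.255)
Most specific is 221.249.0.0/17.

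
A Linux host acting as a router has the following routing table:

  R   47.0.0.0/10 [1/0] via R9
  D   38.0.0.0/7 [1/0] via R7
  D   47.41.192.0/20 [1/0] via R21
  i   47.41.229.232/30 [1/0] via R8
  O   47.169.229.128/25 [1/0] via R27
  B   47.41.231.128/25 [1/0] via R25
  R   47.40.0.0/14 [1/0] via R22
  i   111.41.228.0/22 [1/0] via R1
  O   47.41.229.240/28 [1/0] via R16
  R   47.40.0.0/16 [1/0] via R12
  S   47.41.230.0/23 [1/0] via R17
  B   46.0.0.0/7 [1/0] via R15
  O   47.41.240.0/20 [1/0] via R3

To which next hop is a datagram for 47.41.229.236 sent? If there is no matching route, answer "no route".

R22

Routes whose prefix contains 47.41.229.236:
  46.0.0.0/7 (46.0.0.0 - 47.255.255.255) -> R15
  47.0.0.0/10 (47.0.0.0 - 47.63.255.255) -> R9
  47.40.0.0/14 (47.40.0.0 - 47.43.255.255) -> R22
More-specific entries that do NOT match:
  47.41.229.232/30 (47.41.229.232 - 47.41.229.235) does not contain 47.41.229.236
  47.41.229.240/28 (47.41.229.240 - 47.41.229.255) does not contain 47.41.229.236
  47.169.229.128/25 (47.169.229.128 - 47.169.229.255) does not contain 47.41.229.236
  47.41.231.128/25 (47.41.231.128 - 47.41.231.255) does not contain 47.41.229.236
  47.41.230.0/23 (47.41.230.0 - 47.41.231.255) does not contain 47.41.229.236
  111.41.228.0/22 (111.41.228.0 - 111.41.231.255) does not contain 47.41.229.236
  47.41.192.0/20 (47.41.192.0 - 47.41.207.255) does not contain 47.41.229.236
  47.41.240.0/20 (47.41.240.0 - 47.41.255.255) does not contain 47.41.229.236
  47.40.0.0/16 (47.40.0.0 - 47.40.255.255) does not contain 47.41.229.236
Longest matching prefix is /14 -> next hop R22.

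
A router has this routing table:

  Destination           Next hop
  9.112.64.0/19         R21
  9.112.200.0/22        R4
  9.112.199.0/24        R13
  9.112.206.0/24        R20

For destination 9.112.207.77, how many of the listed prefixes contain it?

0

No listed prefix contains 9.112.207.77.
Total matching entries: 0.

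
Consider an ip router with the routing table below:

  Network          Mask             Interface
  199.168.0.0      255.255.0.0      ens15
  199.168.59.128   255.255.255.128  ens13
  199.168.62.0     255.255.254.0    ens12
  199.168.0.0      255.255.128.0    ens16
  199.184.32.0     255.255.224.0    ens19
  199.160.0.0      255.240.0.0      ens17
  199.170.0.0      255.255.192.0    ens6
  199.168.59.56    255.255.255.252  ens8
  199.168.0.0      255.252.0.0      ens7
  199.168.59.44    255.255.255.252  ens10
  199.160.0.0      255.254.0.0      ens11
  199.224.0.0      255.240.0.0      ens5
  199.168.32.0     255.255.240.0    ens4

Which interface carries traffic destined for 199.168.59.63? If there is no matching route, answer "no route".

ens16

Routes whose prefix contains 199.168.59.63:
  199.160.0.0/12 (199.160.0.0 - 199.175.255.255) -> ens17
  199.168.0.0/14 (199.168.0.0 - 199.171.255.255) -> ens7
  199.168.0.0/16 (199.168.0.0 - 199.168.255.255) -> ens15
  199.168.0.0/17 (199.168.0.0 - 199.168.127.255) -> ens16
More-specific entries that do NOT match:
  199.168.59.56/30 (199.168.59.56 - 199.168.59.59) does not contain 199.168.59.63
  199.168.59.44/30 (199.168.59.44 - 199.168.59.47) does not contain 199.168.59.63
  199.168.59.128/25 (199.168.59.128 - 199.168.59.255) does not contain 199.168.59.63
  199.168.62.0/23 (199.168.62.0 - 199.168.63.255) does not contain 199.168.59.63
  199.168.32.0/20 (199.168.32.0 - 199.168.47.255) does not contain 199.168.59.63
  199.184.32.0/19 (199.184.32.0 - 199.184.63.255) does not contain 199.168.59.63
  199.170.0.0/18 (199.170.0.0 - 199.170.63.255) does not contain 199.168.59.63
Longest matching prefix is /17 -> interface ens16.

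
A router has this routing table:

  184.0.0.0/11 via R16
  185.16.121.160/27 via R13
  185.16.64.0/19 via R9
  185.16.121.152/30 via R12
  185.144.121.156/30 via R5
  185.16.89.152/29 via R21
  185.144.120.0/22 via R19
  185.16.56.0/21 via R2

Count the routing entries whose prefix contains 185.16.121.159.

No listed prefix contains 185.16.121.159.
Total matching entries: 0.

0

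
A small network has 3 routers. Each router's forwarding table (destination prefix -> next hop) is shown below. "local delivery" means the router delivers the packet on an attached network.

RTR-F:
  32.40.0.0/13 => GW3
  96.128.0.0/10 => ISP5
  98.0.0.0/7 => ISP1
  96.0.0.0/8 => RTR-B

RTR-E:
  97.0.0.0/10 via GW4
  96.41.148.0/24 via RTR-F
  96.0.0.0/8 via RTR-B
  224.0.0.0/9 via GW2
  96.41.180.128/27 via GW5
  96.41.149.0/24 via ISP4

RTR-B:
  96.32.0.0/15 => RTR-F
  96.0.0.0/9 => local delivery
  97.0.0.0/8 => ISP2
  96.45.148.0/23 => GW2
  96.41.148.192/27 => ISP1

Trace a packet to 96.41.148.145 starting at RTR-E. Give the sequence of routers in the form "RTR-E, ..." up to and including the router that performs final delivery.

At RTR-E: longest match for 96.41.148.145 is 96.41.148.0/24 -> RTR-F
At RTR-F: longest match for 96.41.148.145 is 96.0.0.0/8 -> RTR-B
At RTR-B: longest match for 96.41.148.145 is 96.0.0.0/9 -> local delivery

RTR-E, RTR-F, RTR-B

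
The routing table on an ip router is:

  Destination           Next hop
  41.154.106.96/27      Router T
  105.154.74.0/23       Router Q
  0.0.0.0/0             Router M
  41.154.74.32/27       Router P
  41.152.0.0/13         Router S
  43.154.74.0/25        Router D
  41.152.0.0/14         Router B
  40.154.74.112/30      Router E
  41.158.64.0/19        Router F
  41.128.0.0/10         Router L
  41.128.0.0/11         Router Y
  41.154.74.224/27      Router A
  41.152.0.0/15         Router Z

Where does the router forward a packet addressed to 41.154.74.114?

Router B

Routes whose prefix contains 41.154.74.114:
  0.0.0.0/0 (default, matches everything) -> Router M
  41.128.0.0/10 (41.128.0.0 - 41.191.255.255) -> Router L
  41.128.0.0/11 (41.128.0.0 - 41.159.255.255) -> Router Y
  41.152.0.0/13 (41.152.0.0 - 41.159.255.255) -> Router S
  41.152.0.0/14 (41.152.0.0 - 41.155.255.255) -> Router B
More-specific entries that do NOT match:
  40.154.74.112/30 (40.154.74.112 - 40.154.74.115) does not contain 41.154.74.114
  41.154.106.96/27 (41.154.106.96 - 41.154.106.127) does not contain 41.154.74.114
  41.154.74.32/27 (41.154.74.32 - 41.154.74.63) does not contain 41.154.74.114
  41.154.74.224/27 (41.154.74.224 - 41.154.74.255) does not contain 41.154.74.114
  43.154.74.0/25 (43.154.74.0 - 43.154.74.127) does not contain 41.154.74.114
  105.154.74.0/23 (105.154.74.0 - 105.154.75.255) does not contain 41.154.74.114
  41.158.64.0/19 (41.158.64.0 - 41.158.95.255) does not contain 41.154.74.114
  41.152.0.0/15 (41.152.0.0 - 41.153.255.255) does not contain 41.154.74.114
Longest matching prefix is /14 -> next hop Router B.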